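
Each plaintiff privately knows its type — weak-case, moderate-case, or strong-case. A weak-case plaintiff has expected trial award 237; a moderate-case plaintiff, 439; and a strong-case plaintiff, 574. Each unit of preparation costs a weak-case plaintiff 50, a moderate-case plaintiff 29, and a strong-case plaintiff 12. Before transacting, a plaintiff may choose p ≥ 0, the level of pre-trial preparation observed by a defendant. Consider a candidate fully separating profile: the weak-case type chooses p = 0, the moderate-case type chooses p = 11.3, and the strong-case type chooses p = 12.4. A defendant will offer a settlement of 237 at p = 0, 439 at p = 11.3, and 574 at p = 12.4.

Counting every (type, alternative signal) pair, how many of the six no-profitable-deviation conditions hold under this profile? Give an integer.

Moderate-case (own payoff 439 − 29×11.3 = 111.3): to p=0 gives 237 → profitable ✗; to p=12.4 gives 574 − 29×12.4 = 214.4 → profitable ✗.
Weak-case (own payoff 237): to p=11.3 gives 439 − 50×11.3 = -126 → no gain ✓; to p=12.4 gives 574 − 50×12.4 = -46 → no gain ✓.
Strong-case (own payoff 574 − 12×12.4 = 425.2): to p=0 gives 237 → no gain ✓; to p=11.3 gives 439 − 12×11.3 = 303.4 → no gain ✓.
4 of the 6 constraints hold; not an equilibrium.

4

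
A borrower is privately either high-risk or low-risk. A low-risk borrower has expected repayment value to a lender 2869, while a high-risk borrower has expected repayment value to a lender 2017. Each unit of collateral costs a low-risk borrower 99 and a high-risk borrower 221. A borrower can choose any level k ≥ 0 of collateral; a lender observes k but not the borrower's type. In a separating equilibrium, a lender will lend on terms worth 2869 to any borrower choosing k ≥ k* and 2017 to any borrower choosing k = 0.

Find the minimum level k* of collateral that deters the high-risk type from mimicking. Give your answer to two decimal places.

3.86

A high-risk borrower choosing k = 0 receives 2017.
Imitating at k* instead would pay 2869 at cost 221·k*, netting 2869 − 221·k*.
Indifference: 2017 = 2869 − 221·k*, so k* = (2869 − 2017) / 221 ≈ 3.86.
At k* the high-risk type's incentive constraint just binds; the low-risk type strictly prefers k* since its per-unit cost is lower.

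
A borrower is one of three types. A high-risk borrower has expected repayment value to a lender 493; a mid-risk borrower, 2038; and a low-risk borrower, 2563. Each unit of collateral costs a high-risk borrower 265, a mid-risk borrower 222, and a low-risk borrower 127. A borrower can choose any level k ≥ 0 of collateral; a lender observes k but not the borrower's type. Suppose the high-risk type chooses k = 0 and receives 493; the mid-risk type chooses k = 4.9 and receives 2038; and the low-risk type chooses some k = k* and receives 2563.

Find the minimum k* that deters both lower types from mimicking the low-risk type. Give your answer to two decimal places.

High-risk type (on-path payoff 493) won't mimic when 493 ≥ 2563 − 265·k*, i.e. k* ≥ 7.81.
Mid-risk type (on-path payoff 2038 − 222×4.9 = 950.2) won't mimic when 950.2 ≥ 2563 − 222·k*, i.e. k* ≥ 7.26.
Both must hold, so k* = max(7.81, 7.26) = 7.81. The high-risk type's constraint binds.

7.81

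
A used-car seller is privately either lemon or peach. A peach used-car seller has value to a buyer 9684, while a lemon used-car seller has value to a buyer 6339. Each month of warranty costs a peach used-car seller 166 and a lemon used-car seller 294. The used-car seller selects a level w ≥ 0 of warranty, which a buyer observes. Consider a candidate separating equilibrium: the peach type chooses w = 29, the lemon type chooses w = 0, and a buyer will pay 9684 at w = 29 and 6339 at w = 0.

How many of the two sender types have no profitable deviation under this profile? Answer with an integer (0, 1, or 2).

1

Peach type: signal → 9684 − 166 × 29 = 4870; deviate to 0 → 6339. IC fails (4870 < 6339).
Lemon type: stay at 0 → 6339; mimic → 9684 − 294 × 29 = 1158. IC holds (6339 ≥ 1158).
1 of 2 constraints hold, so this profile is not an equilibrium.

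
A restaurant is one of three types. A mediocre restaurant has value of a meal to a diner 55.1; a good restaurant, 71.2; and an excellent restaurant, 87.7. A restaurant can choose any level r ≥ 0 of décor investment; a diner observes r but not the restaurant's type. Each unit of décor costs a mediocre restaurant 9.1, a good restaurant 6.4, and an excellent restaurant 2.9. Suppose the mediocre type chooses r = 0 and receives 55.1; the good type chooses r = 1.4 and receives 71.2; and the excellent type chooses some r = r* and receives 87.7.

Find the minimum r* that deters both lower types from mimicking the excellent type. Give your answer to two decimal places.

3.98

Mediocre type (on-path payoff 55.1) won't mimic when 55.1 ≥ 87.7 − 9.1·r*, i.e. r* ≥ 3.58.
Good type (on-path payoff 71.2 − 6.4×1.4 = 62.24) won't mimic when 62.24 ≥ 87.7 − 6.4·r*, i.e. r* ≥ 3.98.
Both must hold, so r* = max(3.58, 3.98) = 3.98. The good type's constraint binds.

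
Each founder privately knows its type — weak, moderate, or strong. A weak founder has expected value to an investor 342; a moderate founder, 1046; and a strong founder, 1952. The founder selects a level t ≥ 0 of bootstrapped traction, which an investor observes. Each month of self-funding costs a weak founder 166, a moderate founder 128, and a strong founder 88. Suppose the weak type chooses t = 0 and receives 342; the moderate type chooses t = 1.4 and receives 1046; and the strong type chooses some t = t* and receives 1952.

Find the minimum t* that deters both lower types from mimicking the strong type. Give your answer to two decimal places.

Weak type (on-path payoff 342) won't mimic when 342 ≥ 1952 − 166·t*, i.e. t* ≥ 9.70.
Moderate type (on-path payoff 1046 − 128×1.4 = 866.8) won't mimic when 866.8 ≥ 1952 − 128·t*, i.e. t* ≥ 8.48.
Both must hold, so t* = max(9.70, 8.48) = 9.70. The weak type's constraint binds.

9.70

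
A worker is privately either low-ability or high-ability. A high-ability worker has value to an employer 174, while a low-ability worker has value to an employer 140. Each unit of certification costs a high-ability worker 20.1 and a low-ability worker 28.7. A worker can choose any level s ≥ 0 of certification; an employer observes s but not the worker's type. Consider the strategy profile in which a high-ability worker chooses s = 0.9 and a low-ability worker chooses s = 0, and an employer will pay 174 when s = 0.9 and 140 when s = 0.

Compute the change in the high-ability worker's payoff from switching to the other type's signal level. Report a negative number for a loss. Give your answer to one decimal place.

-15.9

Playing s = 0.9 the high-ability worker receives 174 − 20.1 × 0.9 = 155.91.
Deviating to s = 0 yields 140 instead.
Gain from deviating: 140 − 155.91 = -15.91, i.e. -15.9 to one decimal place.
The gain is negative, so the high-ability type's incentive-compatibility constraint is satisfied.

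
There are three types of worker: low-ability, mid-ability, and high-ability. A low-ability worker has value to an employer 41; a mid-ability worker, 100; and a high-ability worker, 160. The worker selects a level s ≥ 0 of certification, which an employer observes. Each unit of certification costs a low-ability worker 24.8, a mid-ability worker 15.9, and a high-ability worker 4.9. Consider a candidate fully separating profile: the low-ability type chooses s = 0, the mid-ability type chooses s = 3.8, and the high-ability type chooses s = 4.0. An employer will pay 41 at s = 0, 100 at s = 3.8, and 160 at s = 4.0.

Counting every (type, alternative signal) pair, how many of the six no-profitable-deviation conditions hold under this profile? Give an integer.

Mid-ability (own payoff 100 − 15.9×3.8 = 39.58): to s=0 gives 41 → profitable ✗; to s=4.0 gives 160 − 15.9×4.0 = 96.4 → profitable ✗.
Low-ability (own payoff 41): to s=3.8 gives 100 − 24.8×3.8 = 5.76 → no gain ✓; to s=4.0 gives 160 − 24.8×4.0 = 60.8 → profitable ✗.
High-ability (own payoff 160 − 4.9×4.0 = 140.4): to s=0 gives 41 → no gain ✓; to s=3.8 gives 100 − 4.9×3.8 = 81.38 → no gain ✓.
3 of the 6 constraints hold; not an equilibrium.

3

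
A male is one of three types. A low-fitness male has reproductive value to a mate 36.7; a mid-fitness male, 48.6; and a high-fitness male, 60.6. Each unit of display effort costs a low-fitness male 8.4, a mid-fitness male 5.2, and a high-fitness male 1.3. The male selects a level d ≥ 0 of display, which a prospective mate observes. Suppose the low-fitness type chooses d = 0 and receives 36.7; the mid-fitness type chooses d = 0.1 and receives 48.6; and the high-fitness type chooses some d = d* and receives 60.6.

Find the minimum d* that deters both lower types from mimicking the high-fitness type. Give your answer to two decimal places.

Mid-fitness type (on-path payoff 48.6 − 5.2×0.1 = 48.08) won't mimic when 48.08 ≥ 60.6 − 5.2·d*, i.e. d* ≥ 2.41.
Low-fitness type (on-path payoff 36.7) won't mimic when 36.7 ≥ 60.6 − 8.4·d*, i.e. d* ≥ 2.85.
Both must hold, so d* = max(2.85, 2.41) = 2.85. The low-fitness type's constraint binds.

2.85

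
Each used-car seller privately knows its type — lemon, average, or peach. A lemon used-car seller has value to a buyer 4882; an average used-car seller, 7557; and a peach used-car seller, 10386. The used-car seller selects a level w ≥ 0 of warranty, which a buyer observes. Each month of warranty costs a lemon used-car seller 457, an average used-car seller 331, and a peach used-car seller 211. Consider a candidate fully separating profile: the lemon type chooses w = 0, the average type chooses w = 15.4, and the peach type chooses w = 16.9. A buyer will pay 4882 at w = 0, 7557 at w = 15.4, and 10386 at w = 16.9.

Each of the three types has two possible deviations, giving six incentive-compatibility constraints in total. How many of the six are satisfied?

Average (own payoff 7557 − 331×15.4 = 2459.6): to w=0 gives 4882 → profitable ✗; to w=16.9 gives 10386 − 331×16.9 = 4792.1 → profitable ✗.
Lemon (own payoff 4882): to w=15.4 gives 7557 − 457×15.4 = 519.2 → no gain ✓; to w=16.9 gives 10386 − 457×16.9 = 2662.7 → no gain ✓.
Peach (own payoff 10386 − 211×16.9 = 6820.1): to w=0 gives 4882 → no gain ✓; to w=15.4 gives 7557 − 211×15.4 = 4307.6 → no gain ✓.
4 of the 6 constraints hold; not an equilibrium.

4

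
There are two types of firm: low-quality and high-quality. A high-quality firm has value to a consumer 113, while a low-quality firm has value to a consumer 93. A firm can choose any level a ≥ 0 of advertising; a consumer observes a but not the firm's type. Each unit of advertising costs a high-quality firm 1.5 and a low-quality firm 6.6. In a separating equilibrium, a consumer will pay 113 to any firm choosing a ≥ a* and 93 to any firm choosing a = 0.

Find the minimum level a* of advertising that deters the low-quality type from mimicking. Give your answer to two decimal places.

A low-quality firm choosing a = 0 receives 93.
Imitating at a* instead would pay 113 at cost 6.6·a*, netting 113 − 6.6·a*.
Indifference: 93 = 113 − 6.6·a*, so a* = (113 − 93) / 6.6 ≈ 3.03.
At a* the low-quality type's incentive constraint just binds; the high-quality type strictly prefers a* since its per-unit cost is lower.

3.03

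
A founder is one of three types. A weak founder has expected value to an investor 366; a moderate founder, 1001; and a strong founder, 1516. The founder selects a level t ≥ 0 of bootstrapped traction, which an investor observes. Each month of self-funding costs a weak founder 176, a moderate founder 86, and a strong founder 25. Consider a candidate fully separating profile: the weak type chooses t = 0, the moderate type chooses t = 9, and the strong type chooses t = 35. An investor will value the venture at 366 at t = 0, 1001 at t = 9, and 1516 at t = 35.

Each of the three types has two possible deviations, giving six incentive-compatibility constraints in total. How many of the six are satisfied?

4

Moderate (own payoff 1001 − 86×9 = 227): to t=0 gives 366 → profitable ✗; to t=35 gives 1516 − 86×35 = -1494 → no gain ✓.
Weak (own payoff 366): to t=9 gives 1001 − 176×9 = -583 → no gain ✓; to t=35 gives 1516 − 176×35 = -4644 → no gain ✓.
Strong (own payoff 1516 − 25×35 = 641): to t=0 gives 366 → no gain ✓; to t=9 gives 1001 − 25×9 = 776 → profitable ✗.
4 of the 6 constraints hold; not an equilibrium.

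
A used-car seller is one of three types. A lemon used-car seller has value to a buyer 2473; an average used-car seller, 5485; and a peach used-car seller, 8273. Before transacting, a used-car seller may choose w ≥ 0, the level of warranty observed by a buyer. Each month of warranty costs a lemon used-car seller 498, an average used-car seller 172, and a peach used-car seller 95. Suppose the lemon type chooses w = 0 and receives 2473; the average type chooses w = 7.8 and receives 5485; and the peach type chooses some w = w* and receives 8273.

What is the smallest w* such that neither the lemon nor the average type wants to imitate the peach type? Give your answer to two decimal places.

Lemon type (on-path payoff 2473) won't mimic when 2473 ≥ 8273 − 498·w*, i.e. w* ≥ 11.65.
Average type (on-path payoff 5485 − 172×7.8 = 4143.4) won't mimic when 4143.4 ≥ 8273 − 172·w*, i.e. w* ≥ 24.01.
Both must hold, so w* = max(11.65, 24.01) = 24.01. The average type's constraint binds.

24.01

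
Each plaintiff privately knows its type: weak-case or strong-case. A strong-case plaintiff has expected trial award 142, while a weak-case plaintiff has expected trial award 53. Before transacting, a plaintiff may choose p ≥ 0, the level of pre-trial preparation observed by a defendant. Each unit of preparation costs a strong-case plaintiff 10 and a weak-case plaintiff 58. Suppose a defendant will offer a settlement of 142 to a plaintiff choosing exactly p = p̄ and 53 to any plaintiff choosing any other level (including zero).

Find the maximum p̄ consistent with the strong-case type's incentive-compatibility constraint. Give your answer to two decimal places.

Choosing p̄ yields the strong-case type 142 − 10·p̄; choosing zero yields 53.
The strong-case type is indifferent at 142 − 10·p̄ = 53, i.e. p̄ = (142 − 53) / 10 = 8.90.
For any p̄ above 8.90 the strong-case type would rather pool at zero, so separation collapses.

8.90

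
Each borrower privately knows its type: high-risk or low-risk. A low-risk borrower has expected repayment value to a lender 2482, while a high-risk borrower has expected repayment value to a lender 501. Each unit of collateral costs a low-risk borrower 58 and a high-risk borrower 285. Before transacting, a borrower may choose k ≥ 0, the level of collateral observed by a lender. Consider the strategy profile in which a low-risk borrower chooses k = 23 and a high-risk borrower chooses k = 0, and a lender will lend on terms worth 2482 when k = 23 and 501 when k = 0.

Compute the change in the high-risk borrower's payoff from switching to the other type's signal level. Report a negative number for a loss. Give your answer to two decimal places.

-4574.00

Playing k = 0 the high-risk borrower receives 501.
Deviating to k = 23 brings payment 2482 at cost 285 × 23 = 6555, netting -4073.
Gain from deviating: -4073 − 501 = -4574.00.
The gain is negative, so the high-risk type's incentive-compatibility constraint is satisfied.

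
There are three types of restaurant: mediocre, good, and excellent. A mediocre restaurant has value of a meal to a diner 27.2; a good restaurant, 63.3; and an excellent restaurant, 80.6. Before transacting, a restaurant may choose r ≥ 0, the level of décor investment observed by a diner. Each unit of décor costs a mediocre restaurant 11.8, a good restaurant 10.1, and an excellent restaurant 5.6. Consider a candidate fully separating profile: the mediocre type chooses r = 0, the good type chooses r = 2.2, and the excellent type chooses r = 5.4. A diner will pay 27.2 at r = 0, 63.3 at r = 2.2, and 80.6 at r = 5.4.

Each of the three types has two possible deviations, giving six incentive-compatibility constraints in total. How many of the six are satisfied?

Mediocre (own payoff 27.2): to r=2.2 gives 63.3 − 11.8×2.2 = 37.34 → profitable ✗; to r=5.4 gives 80.6 − 11.8×5.4 = 16.88 → no gain ✓.
Good (own payoff 63.3 − 10.1×2.2 = 41.08): to r=0 gives 27.2 → no gain ✓; to r=5.4 gives 80.6 − 10.1×5.4 = 26.06 → no gain ✓.
Excellent (own payoff 80.6 − 5.6×5.4 = 50.36): to r=0 gives 27.2 → no gain ✓; to r=2.2 gives 63.3 − 5.6×2.2 = 50.98 → profitable ✗.
4 of the 6 constraints hold; not an equilibrium.

4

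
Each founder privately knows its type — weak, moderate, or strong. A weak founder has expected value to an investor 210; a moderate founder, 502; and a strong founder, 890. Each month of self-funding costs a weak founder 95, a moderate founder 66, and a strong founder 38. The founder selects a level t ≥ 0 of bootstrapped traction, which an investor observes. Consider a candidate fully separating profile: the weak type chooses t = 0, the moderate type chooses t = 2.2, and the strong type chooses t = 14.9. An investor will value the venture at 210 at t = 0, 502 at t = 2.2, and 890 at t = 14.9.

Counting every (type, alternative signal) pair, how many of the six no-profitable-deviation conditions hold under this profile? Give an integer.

4

Moderate (own payoff 502 − 66×2.2 = 356.8): to t=0 gives 210 → no gain ✓; to t=14.9 gives 890 − 66×14.9 = -93.4 → no gain ✓.
Strong (own payoff 890 − 38×14.9 = 323.8): to t=0 gives 210 → no gain ✓; to t=2.2 gives 502 − 38×2.2 = 418.4 → profitable ✗.
Weak (own payoff 210): to t=2.2 gives 502 − 95×2.2 = 293 → profitable ✗; to t=14.9 gives 890 − 95×14.9 = -525.5 → no gain ✓.
4 of the 6 constraints hold; not an equilibrium.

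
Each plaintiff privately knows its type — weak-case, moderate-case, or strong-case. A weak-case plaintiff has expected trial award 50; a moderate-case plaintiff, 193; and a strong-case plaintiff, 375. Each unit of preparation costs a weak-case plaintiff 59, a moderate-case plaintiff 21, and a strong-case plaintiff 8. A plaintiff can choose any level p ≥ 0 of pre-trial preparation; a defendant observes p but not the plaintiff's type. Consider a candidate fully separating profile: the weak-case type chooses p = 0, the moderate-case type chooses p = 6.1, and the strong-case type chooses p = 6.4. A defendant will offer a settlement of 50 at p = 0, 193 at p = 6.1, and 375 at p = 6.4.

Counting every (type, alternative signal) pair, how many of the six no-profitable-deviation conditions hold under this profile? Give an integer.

Moderate-case (own payoff 193 − 21×6.1 = 64.9): to p=0 gives 50 → no gain ✓; to p=6.4 gives 375 − 21×6.4 = 240.6 → profitable ✗.
Weak-case (own payoff 50): to p=6.1 gives 193 − 59×6.1 = -166.9 → no gain ✓; to p=6.4 gives 375 − 59×6.4 = -2.6 → no gain ✓.
Strong-case (own payoff 375 − 8×6.4 = 323.8): to p=0 gives 50 → no gain ✓; to p=6.1 gives 193 − 8×6.1 = 144.2 → no gain ✓.
5 of the 6 constraints hold; not an equilibrium.

5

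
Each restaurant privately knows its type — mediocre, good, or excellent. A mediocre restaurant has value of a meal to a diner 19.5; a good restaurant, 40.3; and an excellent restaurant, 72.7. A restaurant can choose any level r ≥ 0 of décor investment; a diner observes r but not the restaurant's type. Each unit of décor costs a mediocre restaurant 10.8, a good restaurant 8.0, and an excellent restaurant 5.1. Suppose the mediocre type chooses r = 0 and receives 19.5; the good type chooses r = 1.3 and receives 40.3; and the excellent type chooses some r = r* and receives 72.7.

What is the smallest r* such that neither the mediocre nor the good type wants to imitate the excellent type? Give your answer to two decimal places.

5.35

Mediocre type (on-path payoff 19.5) won't mimic when 19.5 ≥ 72.7 − 10.8·r*, i.e. r* ≥ 4.93.
Good type (on-path payoff 40.3 − 8.0×1.3 = 29.9) won't mimic when 29.9 ≥ 72.7 − 8.0·r*, i.e. r* ≥ 5.35.
Both must hold, so r* = max(4.93, 5.35) = 5.35. The good type's constraint binds.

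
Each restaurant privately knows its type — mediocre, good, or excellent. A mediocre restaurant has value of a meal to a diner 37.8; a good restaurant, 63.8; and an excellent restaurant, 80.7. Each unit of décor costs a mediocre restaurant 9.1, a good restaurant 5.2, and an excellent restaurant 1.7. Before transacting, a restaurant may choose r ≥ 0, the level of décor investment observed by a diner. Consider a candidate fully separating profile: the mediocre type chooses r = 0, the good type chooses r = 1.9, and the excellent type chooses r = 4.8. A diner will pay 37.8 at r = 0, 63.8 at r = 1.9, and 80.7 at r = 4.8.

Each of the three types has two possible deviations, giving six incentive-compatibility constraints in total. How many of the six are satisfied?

Mediocre (own payoff 37.8): to r=1.9 gives 63.8 − 9.1×1.9 = 46.51 → profitable ✗; to r=4.8 gives 80.7 − 9.1×4.8 = 37.02 → no gain ✓.
Excellent (own payoff 80.7 − 1.7×4.8 = 72.54): to r=0 gives 37.8 → no gain ✓; to r=1.9 gives 63.8 − 1.7×1.9 = 60.57 → no gain ✓.
Good (own payoff 63.8 − 5.2×1.9 = 53.92): to r=0 gives 37.8 → no gain ✓; to r=4.8 gives 80.7 − 5.2×4.8 = 55.74 → profitable ✗.
4 of the 6 constraints hold; not an equilibrium.

4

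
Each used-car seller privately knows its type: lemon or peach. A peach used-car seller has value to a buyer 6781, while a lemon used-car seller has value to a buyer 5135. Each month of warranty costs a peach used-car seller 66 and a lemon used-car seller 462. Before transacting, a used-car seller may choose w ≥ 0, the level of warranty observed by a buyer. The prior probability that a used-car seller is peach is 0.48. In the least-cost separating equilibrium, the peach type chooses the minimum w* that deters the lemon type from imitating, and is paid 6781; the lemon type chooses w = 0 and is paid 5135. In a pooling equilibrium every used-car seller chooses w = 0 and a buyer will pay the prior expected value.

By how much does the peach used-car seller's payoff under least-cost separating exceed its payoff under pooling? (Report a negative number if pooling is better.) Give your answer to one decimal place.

Least-cost separating signal: w* solves 5135 = 6781 − 462·w*, so w* = (6781 − 5135)/462 ≈ 3.5628.
Peach type's separating payoff: 6781 − 66 × w* = 6781 − 66 × (6781 − 5135)/462 = 6781 − 108636/462 ≈ 6545.857.
Pooling payoff: 0.48 × 6781 + 0.52 × 5135 = 5925.08.
Difference: 6545.857 − 5925.08 = 620.777, i.e. 620.8 to one decimal place.
The peach type prefers to separate.

620.8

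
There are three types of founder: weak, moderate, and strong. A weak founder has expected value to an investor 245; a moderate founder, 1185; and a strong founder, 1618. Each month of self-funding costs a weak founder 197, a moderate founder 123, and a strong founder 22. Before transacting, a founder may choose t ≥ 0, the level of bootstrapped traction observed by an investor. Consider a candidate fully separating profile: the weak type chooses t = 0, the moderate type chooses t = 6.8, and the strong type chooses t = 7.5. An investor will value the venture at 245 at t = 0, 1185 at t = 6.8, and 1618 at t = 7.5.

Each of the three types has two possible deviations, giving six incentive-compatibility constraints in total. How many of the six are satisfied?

Strong (own payoff 1618 − 22×7.5 = 1453): to t=0 gives 245 → no gain ✓; to t=6.8 gives 1185 − 22×6.8 = 1035.4 → no gain ✓.
Moderate (own payoff 1185 − 123×6.8 = 348.6): to t=0 gives 245 → no gain ✓; to t=7.5 gives 1618 − 123×7.5 = 695.5 → profitable ✗.
Weak (own payoff 245): to t=6.8 gives 1185 − 197×6.8 = -154.6 → no gain ✓; to t=7.5 gives 1618 − 197×7.5 = 140.5 → no gain ✓.
5 of the 6 constraints hold; not an equilibrium.

5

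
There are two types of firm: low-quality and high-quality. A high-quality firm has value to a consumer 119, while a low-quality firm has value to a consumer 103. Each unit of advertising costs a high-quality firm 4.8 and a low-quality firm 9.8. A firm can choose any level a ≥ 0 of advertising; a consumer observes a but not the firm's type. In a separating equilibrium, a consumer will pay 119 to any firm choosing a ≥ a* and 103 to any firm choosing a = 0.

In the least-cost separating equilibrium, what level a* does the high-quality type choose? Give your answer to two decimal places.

A low-quality firm choosing a = 0 receives 103.
Imitating at a* instead would pay 119 at cost 9.8·a*, netting 119 − 9.8·a*.
Indifference: 103 = 119 − 9.8·a*, so a* = (119 − 103) / 9.8 ≈ 1.63.
At a* the low-quality type's incentive constraint just binds; the high-quality type strictly prefers a* since its per-unit cost is lower.

1.63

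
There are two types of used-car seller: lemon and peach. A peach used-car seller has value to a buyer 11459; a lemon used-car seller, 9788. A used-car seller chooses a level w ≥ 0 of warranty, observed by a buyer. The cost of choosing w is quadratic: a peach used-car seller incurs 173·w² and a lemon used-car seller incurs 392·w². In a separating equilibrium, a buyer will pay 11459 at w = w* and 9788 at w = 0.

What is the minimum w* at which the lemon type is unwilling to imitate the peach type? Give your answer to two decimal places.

The lemon type at w = 0 receives 9788; imitating at w* yields 11459 − 392·w*².
Indifference: 9788 = 11459 − 392·w*², so w*² = (11459 − 9788) / 392 ≈ 4.2628.
w* = √4.2628 ≈ 2.06.

2.06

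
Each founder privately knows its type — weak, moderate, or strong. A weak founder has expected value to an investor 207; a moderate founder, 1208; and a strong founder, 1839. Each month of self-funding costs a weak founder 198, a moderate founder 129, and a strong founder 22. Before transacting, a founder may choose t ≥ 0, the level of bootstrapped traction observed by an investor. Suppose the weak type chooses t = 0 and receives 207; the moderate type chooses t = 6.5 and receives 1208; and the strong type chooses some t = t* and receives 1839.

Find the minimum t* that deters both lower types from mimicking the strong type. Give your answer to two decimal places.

Moderate type (on-path payoff 1208 − 129×6.5 = 369.5) won't mimic when 369.5 ≥ 1839 − 129·t*, i.e. t* ≥ 11.39.
Weak type (on-path payoff 207) won't mimic when 207 ≥ 1839 − 198·t*, i.e. t* ≥ 8.24.
Both must hold, so t* = max(8.24, 11.39) = 11.39. The moderate type's constraint binds.

11.39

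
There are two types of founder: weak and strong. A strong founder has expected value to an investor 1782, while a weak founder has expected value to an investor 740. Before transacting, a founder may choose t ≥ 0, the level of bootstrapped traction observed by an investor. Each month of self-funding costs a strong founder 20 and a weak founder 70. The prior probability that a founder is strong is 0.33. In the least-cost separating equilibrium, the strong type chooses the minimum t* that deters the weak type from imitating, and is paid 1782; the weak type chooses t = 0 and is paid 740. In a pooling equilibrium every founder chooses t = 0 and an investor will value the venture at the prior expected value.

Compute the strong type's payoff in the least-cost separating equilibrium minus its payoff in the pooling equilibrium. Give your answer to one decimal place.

Least-cost separating signal: t* solves 740 = 1782 − 70·t*, so t* = (1782 − 740)/70 ≈ 14.8857.
Strong type's separating payoff: 1782 − 20 × t* = 1782 − 20 × (1782 − 740)/70 = 1782 − 20840/70 ≈ 1484.286.
Pooling payoff: 0.33 × 1782 + 0.67 × 740 = 1083.86.
Difference: 1484.286 − 1083.86 = 400.426, i.e. 400.4 to one decimal place.
The strong type prefers to separate.

400.4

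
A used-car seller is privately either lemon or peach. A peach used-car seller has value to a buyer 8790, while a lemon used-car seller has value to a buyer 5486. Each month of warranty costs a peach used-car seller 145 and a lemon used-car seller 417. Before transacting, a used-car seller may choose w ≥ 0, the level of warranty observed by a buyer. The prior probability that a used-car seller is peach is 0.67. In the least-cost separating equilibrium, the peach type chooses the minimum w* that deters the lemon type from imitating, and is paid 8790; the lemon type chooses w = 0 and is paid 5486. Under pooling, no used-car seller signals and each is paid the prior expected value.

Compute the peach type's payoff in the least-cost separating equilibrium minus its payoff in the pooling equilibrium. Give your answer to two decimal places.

Least-cost separating signal: w* solves 5486 = 8790 − 417·w*, so w* = (8790 − 5486)/417 ≈ 7.9233.
Peach type's separating payoff: 8790 − 145 × w* = 8790 − 145 × (8790 − 5486)/417 = 8790 − 479080/417 ≈ 7641.1271.
Pooling payoff: 0.67 × 8790 + 0.33 × 5486 = 7699.68.
Difference: 7641.1271 − 7699.68 = -58.5529, i.e. -58.55 to two decimal places.
The peach type would prefer the pooling outcome.

-58.55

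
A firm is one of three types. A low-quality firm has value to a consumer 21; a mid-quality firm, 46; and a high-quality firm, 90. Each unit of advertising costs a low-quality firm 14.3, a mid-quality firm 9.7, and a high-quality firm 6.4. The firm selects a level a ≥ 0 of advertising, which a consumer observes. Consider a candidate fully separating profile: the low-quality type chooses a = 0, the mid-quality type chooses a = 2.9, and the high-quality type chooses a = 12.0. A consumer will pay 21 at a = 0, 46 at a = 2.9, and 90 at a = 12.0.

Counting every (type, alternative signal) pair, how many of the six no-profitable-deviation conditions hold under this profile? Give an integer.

Low-quality (own payoff 21): to a=2.9 gives 46 − 14.3×2.9 = 4.53 → no gain ✓; to a=12.0 gives 90 − 14.3×12.0 = -81.6 → no gain ✓.
High-quality (own payoff 90 − 6.4×12.0 = 13.2): to a=0 gives 21 → profitable ✗; to a=2.9 gives 46 − 6.4×2.9 = 27.44 → profitable ✗.
Mid-quality (own payoff 46 − 9.7×2.9 = 17.87): to a=0 gives 21 → profitable ✗; to a=12.0 gives 90 − 9.7×12.0 = -26.4 → no gain ✓.
3 of the 6 constraints hold; not an equilibrium.

3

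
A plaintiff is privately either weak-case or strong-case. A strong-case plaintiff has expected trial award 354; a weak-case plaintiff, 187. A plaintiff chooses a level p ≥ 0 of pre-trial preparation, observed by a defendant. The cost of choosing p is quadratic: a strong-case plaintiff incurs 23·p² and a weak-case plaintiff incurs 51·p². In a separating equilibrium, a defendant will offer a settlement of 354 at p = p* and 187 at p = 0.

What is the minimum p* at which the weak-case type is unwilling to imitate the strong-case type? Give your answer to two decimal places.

The weak-case type at p = 0 receives 187; imitating at p* yields 354 − 51·p*².
Indifference: 187 = 354 − 51·p*², so p*² = (354 − 187) / 51 ≈ 3.2745.
p* = √3.2745 ≈ 1.81.

1.81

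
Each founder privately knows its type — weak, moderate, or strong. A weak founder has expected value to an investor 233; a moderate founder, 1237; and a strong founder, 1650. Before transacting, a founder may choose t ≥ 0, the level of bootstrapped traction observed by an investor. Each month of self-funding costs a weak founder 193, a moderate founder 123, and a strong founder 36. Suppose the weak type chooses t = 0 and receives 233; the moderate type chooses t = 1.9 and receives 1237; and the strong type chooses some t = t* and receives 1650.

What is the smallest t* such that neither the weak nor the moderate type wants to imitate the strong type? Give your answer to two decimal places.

7.34

Weak type (on-path payoff 233) won't mimic when 233 ≥ 1650 − 193·t*, i.e. t* ≥ 7.34.
Moderate type (on-path payoff 1237 − 123×1.9 = 1003.3) won't mimic when 1003.3 ≥ 1650 − 123·t*, i.e. t* ≥ 5.26.
Both must hold, so t* = max(7.34, 5.26) = 7.34. The weak type's constraint binds.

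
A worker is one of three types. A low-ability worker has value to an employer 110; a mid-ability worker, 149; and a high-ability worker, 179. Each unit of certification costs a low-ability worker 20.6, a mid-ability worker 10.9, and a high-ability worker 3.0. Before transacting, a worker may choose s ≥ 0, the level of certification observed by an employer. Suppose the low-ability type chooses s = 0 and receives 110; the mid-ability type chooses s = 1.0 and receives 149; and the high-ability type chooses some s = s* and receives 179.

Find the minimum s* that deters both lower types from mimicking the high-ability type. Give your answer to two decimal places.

Mid-ability type (on-path payoff 149 − 10.9×1.0 = 138.1) won't mimic when 138.1 ≥ 179 − 10.9·s*, i.e. s* ≥ 3.75.
Low-ability type (on-path payoff 110) won't mimic when 110 ≥ 179 − 20.6·s*, i.e. s* ≥ 3.35.
Both must hold, so s* = max(3.35, 3.75) = 3.75. The mid-ability type's constraint binds.

3.75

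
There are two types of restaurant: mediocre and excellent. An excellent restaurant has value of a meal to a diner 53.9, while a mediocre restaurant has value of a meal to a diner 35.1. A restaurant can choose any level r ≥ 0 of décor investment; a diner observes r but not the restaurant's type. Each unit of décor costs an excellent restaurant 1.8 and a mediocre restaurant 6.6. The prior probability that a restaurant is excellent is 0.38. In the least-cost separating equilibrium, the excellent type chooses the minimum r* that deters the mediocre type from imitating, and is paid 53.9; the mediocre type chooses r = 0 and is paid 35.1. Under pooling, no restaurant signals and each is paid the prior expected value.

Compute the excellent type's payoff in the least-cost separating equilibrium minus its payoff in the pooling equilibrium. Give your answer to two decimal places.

Least-cost separating signal: r* solves 35.1 = 53.9 − 6.6·r*, so r* = (53.9 − 35.1)/6.6 ≈ 2.8485.
Excellent type's separating payoff: 53.9 − 1.8 × r* = 53.9 − 1.8 × (53.9 − 35.1)/6.6 = 53.9 − 33.84/6.6 ≈ 48.7727.
Pooling payoff: 0.38 × 53.9 + 0.62 × 35.1 = 42.244.
Difference: 48.7727 − 42.244 = 6.5287, i.e. 6.53 to two decimal places.
The excellent type prefers to separate.

6.53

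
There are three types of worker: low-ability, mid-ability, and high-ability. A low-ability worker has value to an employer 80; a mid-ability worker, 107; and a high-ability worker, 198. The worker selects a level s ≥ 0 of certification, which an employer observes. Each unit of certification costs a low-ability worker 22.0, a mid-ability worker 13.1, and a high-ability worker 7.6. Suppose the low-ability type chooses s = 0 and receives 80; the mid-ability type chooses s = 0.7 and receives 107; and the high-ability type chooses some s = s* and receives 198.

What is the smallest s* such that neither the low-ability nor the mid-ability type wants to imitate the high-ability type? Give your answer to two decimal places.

7.65

Low-ability type (on-path payoff 80) won't mimic when 80 ≥ 198 − 22.0·s*, i.e. s* ≥ 5.36.
Mid-ability type (on-path payoff 107 − 13.1×0.7 = 97.83) won't mimic when 97.83 ≥ 198 − 13.1·s*, i.e. s* ≥ 7.65.
Both must hold, so s* = max(5.36, 7.65) = 7.65. The mid-ability type's constraint binds.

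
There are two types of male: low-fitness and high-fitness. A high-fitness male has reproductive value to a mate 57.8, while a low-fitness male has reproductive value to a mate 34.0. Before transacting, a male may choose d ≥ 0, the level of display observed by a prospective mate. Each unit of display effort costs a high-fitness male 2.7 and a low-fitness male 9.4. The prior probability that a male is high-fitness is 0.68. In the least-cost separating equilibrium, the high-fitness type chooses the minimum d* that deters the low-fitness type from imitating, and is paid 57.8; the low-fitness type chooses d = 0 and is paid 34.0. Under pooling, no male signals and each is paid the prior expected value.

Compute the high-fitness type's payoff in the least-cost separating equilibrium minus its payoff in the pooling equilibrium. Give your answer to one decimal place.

0.8

Least-cost separating signal: d* solves 34.0 = 57.8 − 9.4·d*, so d* = (57.8 − 34.0)/9.4 ≈ 2.5319.
High-fitness type's separating payoff: 57.8 − 2.7 × d* = 57.8 − 2.7 × (57.8 − 34.0)/9.4 = 57.8 − 64.26/9.4 ≈ 50.964.
Pooling payoff: 0.68 × 57.8 + 0.32 × 34.0 = 50.184.
Difference: 50.964 − 50.184 = 0.78, i.e. 0.8 to one decimal place.
The high-fitness type prefers to separate.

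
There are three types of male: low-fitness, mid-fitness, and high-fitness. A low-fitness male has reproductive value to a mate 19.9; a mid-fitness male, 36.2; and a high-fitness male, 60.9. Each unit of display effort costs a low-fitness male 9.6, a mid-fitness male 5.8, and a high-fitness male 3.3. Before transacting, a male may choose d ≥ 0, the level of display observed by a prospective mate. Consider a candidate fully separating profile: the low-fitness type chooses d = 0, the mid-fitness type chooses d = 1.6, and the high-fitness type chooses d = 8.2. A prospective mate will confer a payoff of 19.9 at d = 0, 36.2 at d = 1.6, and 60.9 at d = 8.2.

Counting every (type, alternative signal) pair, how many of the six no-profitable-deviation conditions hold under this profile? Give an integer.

5

High-fitness (own payoff 60.9 − 3.3×8.2 = 33.84): to d=0 gives 19.9 → no gain ✓; to d=1.6 gives 36.2 − 3.3×1.6 = 30.92 → no gain ✓.
Low-fitness (own payoff 19.9): to d=1.6 gives 36.2 − 9.6×1.6 = 20.84 → profitable ✗; to d=8.2 gives 60.9 − 9.6×8.2 = -17.82 → no gain ✓.
Mid-fitness (own payoff 36.2 − 5.8×1.6 = 26.92): to d=0 gives 19.9 → no gain ✓; to d=8.2 gives 60.9 − 5.8×8.2 = 13.34 → no gain ✓.
5 of the 6 constraints hold; not an equilibrium.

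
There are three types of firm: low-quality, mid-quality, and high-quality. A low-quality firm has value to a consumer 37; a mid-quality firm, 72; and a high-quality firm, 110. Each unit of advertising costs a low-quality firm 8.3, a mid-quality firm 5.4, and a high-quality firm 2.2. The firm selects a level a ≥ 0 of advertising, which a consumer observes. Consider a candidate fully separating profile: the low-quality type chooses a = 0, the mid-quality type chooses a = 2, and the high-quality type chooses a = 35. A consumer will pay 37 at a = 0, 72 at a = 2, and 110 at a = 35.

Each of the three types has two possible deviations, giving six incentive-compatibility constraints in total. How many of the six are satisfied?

Low-quality (own payoff 37): to a=2 gives 72 − 8.3×2 = 55.4 → profitable ✗; to a=35 gives 110 − 8.3×35 = -180.5 → no gain ✓.
Mid-quality (own payoff 72 − 5.4×2 = 61.2): to a=0 gives 37 → no gain ✓; to a=35 gives 110 − 5.4×35 = -79 → no gain ✓.
High-quality (own payoff 110 − 2.2×35 = 33): to a=0 gives 37 → profitable ✗; to a=2 gives 72 − 2.2×2 = 67.6 → profitable ✗.
3 of the 6 constraints hold; not an equilibrium.

3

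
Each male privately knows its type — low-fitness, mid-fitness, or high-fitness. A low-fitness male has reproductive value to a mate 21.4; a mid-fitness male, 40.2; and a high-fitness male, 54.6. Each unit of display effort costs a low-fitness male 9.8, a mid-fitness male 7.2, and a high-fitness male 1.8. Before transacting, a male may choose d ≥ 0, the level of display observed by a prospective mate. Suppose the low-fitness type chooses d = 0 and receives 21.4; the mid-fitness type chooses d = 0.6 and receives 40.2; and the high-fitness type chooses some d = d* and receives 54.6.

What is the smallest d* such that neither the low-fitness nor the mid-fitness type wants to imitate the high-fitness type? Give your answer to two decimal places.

Mid-fitness type (on-path payoff 40.2 − 7.2×0.6 = 35.88) won't mimic when 35.88 ≥ 54.6 − 7.2·d*, i.e. d* ≥ 2.60.
Low-fitness type (on-path payoff 21.4) won't mimic when 21.4 ≥ 54.6 − 9.8·d*, i.e. d* ≥ 3.39.
Both must hold, so d* = max(3.39, 2.60) = 3.39. The low-fitness type's constraint binds.

3.39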